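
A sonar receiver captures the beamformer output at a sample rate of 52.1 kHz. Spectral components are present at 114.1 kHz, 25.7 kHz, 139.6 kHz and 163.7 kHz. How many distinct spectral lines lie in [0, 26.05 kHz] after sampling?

4

fs/2 = 26.05 kHz.
114.1 kHz mod fs = 9.9 kHz.
9.9 kHz ≤ fs/2 = 26.05 kHz, appears at 9.9 kHz.
25.7 kHz ≤ fs/2 = 26.05 kHz, passes unchanged.
139.6 kHz mod fs = 35.4 kHz.
35.4 kHz > fs/2 = 26.05 kHz, folds to fs − 35.4 kHz = 16.7 kHz.
163.7 kHz mod fs = 7.4 kHz.
7.4 kHz ≤ fs/2 = 26.05 kHz, appears at 7.4 kHz.
Distinct values: {7.4 kHz, 9.9 kHz, 16.7 kHz, 25.7 kHz} → 4.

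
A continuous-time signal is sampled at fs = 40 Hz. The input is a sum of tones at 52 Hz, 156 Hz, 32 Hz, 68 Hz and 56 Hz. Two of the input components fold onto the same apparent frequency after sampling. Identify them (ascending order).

fs/2 = 20 Hz.
52 Hz mod fs = 12 Hz.
12 Hz ≤ fs/2 = 20 Hz, appears at 12 Hz.
156 Hz mod fs = 36 Hz.
36 Hz > fs/2 = 20 Hz, folds to fs − 36 Hz = 4 Hz.
32 Hz > fs/2 = 20 Hz, folds to fs − 32 Hz = 8 Hz.
68 Hz mod fs = 28 Hz.
28 Hz > fs/2 = 20 Hz, folds to fs − 28 Hz = 12 Hz.
56 Hz mod fs = 16 Hz.
16 Hz ≤ fs/2 = 20 Hz, appears at 16 Hz.
52 Hz and 68 Hz both map to 12 Hz.

52 Hz, 68 Hz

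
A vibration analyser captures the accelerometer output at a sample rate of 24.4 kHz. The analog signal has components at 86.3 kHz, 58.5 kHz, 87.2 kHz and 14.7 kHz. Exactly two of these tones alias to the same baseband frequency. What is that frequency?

9.7 kHz

fs/2 = 12.2 kHz.
86.3 kHz mod fs = 13.1 kHz.
13.1 kHz > fs/2 = 12.2 kHz, folds to fs − 13.1 kHz = 11.3 kHz.
58.5 kHz mod fs = 9.7 kHz.
9.7 kHz ≤ fs/2 = 12.2 kHz, appears at 9.7 kHz.
87.2 kHz mod fs = 14 kHz.
14 kHz > fs/2 = 12.2 kHz, folds to fs − 14 kHz = 10.4 kHz.
14.7 kHz > fs/2 = 12.2 kHz, folds to fs − 14.7 kHz = 9.7 kHz.
14.7 kHz and 58.5 kHz both map to 9.7 kHz.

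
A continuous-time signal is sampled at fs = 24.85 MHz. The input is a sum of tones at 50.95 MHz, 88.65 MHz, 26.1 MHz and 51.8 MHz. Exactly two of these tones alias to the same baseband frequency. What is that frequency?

1.25 MHz

fs/2 = 12.425 MHz.
50.95 MHz mod fs = 1.25 MHz.
1.25 MHz ≤ fs/2 = 12.425 MHz, appears at 1.25 MHz.
88.65 MHz mod fs = 14.1 MHz.
14.1 MHz > fs/2 = 12.425 MHz, folds to fs − 14.1 MHz = 10.75 MHz.
26.1 MHz mod fs = 1.25 MHz.
1.25 MHz ≤ fs/2 = 12.425 MHz, appears at 1.25 MHz.
51.8 MHz mod fs = 2.1 MHz.
2.1 MHz ≤ fs/2 = 12.425 MHz, appears at 2.1 MHz.
26.1 MHz and 50.95 MHz both map to 1.25 MHz.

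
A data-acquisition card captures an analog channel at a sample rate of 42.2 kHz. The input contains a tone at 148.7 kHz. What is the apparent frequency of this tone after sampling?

20.1 kHz

148.7 kHz mod fs = 22.1 kHz.
22.1 kHz > fs/2 = 21.1 kHz, folds to fs − 22.1 kHz = 20.1 kHz.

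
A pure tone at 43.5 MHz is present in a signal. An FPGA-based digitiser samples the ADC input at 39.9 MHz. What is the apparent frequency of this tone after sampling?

43.5 MHz mod fs = 3.6 MHz.
3.6 MHz ≤ fs/2 = 19.95 MHz, appears at 3.6 MHz.

3.6 MHz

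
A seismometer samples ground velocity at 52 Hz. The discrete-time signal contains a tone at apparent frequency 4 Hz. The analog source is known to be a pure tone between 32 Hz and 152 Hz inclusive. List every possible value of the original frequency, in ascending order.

Frequencies that alias to 4 Hz are k·fs ± 4 Hz for integer k ≥ 0.
k=0: 4 Hz.
k=1: 48 Hz, 56 Hz.
k=2: 100 Hz, 108 Hz.
k=3: 152 Hz, 160 Hz.
k=4: 204 Hz, 212 Hz.
Within [32 Hz, 152 Hz]: 48 Hz, 56 Hz, 100 Hz, 108 Hz, 152 Hz.

48 Hz, 56 Hz, 100 Hz, 108 Hz, 152 Hz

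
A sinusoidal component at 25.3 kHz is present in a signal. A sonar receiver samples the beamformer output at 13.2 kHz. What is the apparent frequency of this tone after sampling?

25.3 kHz mod fs = 12.1 kHz.
12.1 kHz > fs/2 = 6.6 kHz, folds to fs − 12.1 kHz = 1.1 kHz.

1.1 kHz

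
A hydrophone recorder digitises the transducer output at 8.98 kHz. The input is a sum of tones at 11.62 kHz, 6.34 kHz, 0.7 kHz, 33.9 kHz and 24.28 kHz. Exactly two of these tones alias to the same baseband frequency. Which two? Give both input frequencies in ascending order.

6.34 kHz, 11.62 kHz

fs/2 = 4.49 kHz.
11.62 kHz mod fs = 2.64 kHz.
2.64 kHz ≤ fs/2 = 4.49 kHz, appears at 2.64 kHz.
6.34 kHz > fs/2 = 4.49 kHz, folds to fs − 6.34 kHz = 2.64 kHz.
0.7 kHz ≤ fs/2 = 4.49 kHz, passes unchanged.
33.9 kHz mod fs = 6.96 kHz.
6.96 kHz > fs/2 = 4.49 kHz, folds to fs − 6.96 kHz = 2.02 kHz.
24.28 kHz mod fs = 6.32 kHz.
6.32 kHz > fs/2 = 4.49 kHz, folds to fs − 6.32 kHz = 2.66 kHz.
6.34 kHz and 11.62 kHz both map to 2.64 kHz.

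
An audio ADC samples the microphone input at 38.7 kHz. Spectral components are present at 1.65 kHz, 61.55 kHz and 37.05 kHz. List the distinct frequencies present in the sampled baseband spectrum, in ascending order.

1.65 kHz, 15.85 kHz

fs/2 = 19.35 kHz.
1.65 kHz ≤ fs/2 = 19.35 kHz, passes unchanged.
61.55 kHz mod fs = 22.85 kHz.
22.85 kHz > fs/2 = 19.35 kHz, folds to fs − 22.85 kHz = 15.85 kHz.
37.05 kHz > fs/2 = 19.35 kHz, folds to fs − 37.05 kHz = 1.65 kHz.
Distinct values: {1.65 kHz, 15.85 kHz}.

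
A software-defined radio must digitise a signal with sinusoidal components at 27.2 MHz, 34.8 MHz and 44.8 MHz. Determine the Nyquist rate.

Highest-frequency component: 44.8 MHz.
Nyquist rate = 2 × 44.8 MHz = 89.6 MHz.

89.6 MHz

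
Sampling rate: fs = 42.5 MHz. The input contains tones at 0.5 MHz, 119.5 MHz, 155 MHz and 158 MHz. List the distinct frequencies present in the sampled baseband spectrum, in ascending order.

fs/2 = 21.25 MHz.
0.5 MHz ≤ fs/2 = 21.25 MHz, passes unchanged.
119.5 MHz mod fs = 34.5 MHz.
34.5 MHz > fs/2 = 21.25 MHz, folds to fs − 34.5 MHz = 8 MHz.
155 MHz mod fs = 27.5 MHz.
27.5 MHz > fs/2 = 21.25 MHz, folds to fs − 27.5 MHz = 15 MHz.
158 MHz mod fs = 30.5 MHz.
30.5 MHz > fs/2 = 21.25 MHz, folds to fs − 30.5 MHz = 12 MHz.
Distinct values: {0.5 MHz, 8 MHz, 12 MHz, 15 MHz}.

0.5 MHz, 8 MHz, 12 MHz, 15 MHz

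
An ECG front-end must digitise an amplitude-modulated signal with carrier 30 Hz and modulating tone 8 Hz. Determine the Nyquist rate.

76 Hz

AM sidebands sit at fc ± fm = 22 Hz and 38 Hz.
Highest-frequency component: 38 Hz.
Nyquist rate = 2 × 38 Hz = 76 Hz.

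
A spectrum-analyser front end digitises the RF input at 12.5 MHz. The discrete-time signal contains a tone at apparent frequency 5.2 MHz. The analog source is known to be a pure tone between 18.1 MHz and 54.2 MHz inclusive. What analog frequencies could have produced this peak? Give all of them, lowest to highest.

Frequencies that alias to 5.2 MHz are k·fs ± 5.2 MHz for integer k ≥ 0.
k=0: 5.2 MHz.
k=1: 7.3 MHz, 17.7 MHz.
k=2: 19.8 MHz, 30.2 MHz.
k=3: 32.3 MHz, 42.7 MHz.
k=4: 44.8 MHz, 55.2 MHz.
k=5: 57.3 MHz, 67.7 MHz.
Within [18.1 MHz, 54.2 MHz]: 19.8 MHz, 30.2 MHz, 32.3 MHz, 42.7 MHz, 44.8 MHz.

19.8 MHz, 30.2 MHz, 32.3 MHz, 42.7 MHz, 44.8 MHz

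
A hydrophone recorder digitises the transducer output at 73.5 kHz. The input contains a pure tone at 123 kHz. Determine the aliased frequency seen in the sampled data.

123 kHz mod fs = 49.5 kHz.
49.5 kHz > fs/2 = 36.75 kHz, folds to fs − 49.5 kHz = 24 kHz.

24 kHz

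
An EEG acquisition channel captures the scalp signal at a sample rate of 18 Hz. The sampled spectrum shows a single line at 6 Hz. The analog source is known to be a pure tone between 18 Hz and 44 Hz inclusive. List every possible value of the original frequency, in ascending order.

24 Hz, 30 Hz, 42 Hz

Frequencies that alias to 6 Hz are k·fs ± 6 Hz for integer k ≥ 0.
k=0: 6 Hz.
k=1: 12 Hz, 24 Hz.
k=2: 30 Hz, 42 Hz.
k=3: 48 Hz, 60 Hz.
Within [18 Hz, 44 Hz]: 24 Hz, 30 Hz, 42 Hz.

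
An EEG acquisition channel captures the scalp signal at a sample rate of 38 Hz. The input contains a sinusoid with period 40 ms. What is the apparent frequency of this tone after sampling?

13 Hz

T = 40 ms → f = 1/T = 25 Hz.
25 Hz > fs/2 = 19 Hz, folds to fs − 25 Hz = 13 Hz.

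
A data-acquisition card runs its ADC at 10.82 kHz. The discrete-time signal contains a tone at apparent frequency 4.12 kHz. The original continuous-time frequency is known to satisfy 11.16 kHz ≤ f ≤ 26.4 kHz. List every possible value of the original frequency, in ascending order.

14.94 kHz, 17.52 kHz, 25.76 kHz

Frequencies that alias to 4.12 kHz are k·fs ± 4.12 kHz for integer k ≥ 0.
k=0: 4.12 kHz.
k=1: 6.7 kHz, 14.94 kHz.
k=2: 17.52 kHz, 25.76 kHz.
k=3: 28.34 kHz, 36.58 kHz.
Within [11.16 kHz, 26.4 kHz]: 14.94 kHz, 17.52 kHz, 25.76 kHz.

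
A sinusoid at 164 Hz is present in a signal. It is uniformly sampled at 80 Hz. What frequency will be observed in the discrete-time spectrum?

4 Hz

164 Hz mod fs = 4 Hz.
4 Hz ≤ fs/2 = 40 Hz, appears at 4 Hz.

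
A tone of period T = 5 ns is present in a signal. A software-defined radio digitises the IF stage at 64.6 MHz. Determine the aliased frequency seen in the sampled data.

6.2 MHz

T = 5 ns → f = 1/T = 200 MHz.
200 MHz mod fs = 6.2 MHz.
6.2 MHz ≤ fs/2 = 32.3 MHz, appears at 6.2 MHz.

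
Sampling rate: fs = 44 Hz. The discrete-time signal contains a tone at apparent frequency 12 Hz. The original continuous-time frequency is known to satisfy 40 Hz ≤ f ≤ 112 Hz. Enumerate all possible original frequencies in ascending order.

56 Hz, 76 Hz, 100 Hz

Frequencies that alias to 12 Hz are k·fs ± 12 Hz for integer k ≥ 0.
k=0: 12 Hz.
k=1: 32 Hz, 56 Hz.
k=2: 76 Hz, 100 Hz.
k=3: 120 Hz, 144 Hz.
Within [40 Hz, 112 Hz]: 56 Hz, 76 Hz, 100 Hz.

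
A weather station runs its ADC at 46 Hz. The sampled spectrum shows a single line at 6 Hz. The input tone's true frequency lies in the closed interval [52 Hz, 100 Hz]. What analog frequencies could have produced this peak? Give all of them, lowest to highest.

52 Hz, 86 Hz, 98 Hz

Frequencies that alias to 6 Hz are k·fs ± 6 Hz for integer k ≥ 0.
k=0: 6 Hz.
k=1: 40 Hz, 52 Hz.
k=2: 86 Hz, 98 Hz.
k=3: 132 Hz, 144 Hz.
Within [52 Hz, 100 Hz]: 52 Hz, 86 Hz, 98 Hz.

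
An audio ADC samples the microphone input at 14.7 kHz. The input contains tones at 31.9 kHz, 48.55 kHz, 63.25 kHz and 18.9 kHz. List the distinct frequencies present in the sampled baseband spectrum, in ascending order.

2.5 kHz, 4.2 kHz, 4.45 kHz

fs/2 = 7.35 kHz.
31.9 kHz mod fs = 2.5 kHz.
2.5 kHz ≤ fs/2 = 7.35 kHz, appears at 2.5 kHz.
48.55 kHz mod fs = 4.45 kHz.
4.45 kHz ≤ fs/2 = 7.35 kHz, appears at 4.45 kHz.
63.25 kHz mod fs = 4.45 kHz.
4.45 kHz ≤ fs/2 = 7.35 kHz, appears at 4.45 kHz.
18.9 kHz mod fs = 4.2 kHz.
4.2 kHz ≤ fs/2 = 7.35 kHz, appears at 4.2 kHz.
Distinct values: {2.5 kHz, 4.2 kHz, 4.45 kHz}.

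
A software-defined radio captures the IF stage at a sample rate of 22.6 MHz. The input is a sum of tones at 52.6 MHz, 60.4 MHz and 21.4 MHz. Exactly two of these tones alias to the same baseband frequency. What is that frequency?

fs/2 = 11.3 MHz.
52.6 MHz mod fs = 7.4 MHz.
7.4 MHz ≤ fs/2 = 11.3 MHz, appears at 7.4 MHz.
60.4 MHz mod fs = 15.2 MHz.
15.2 MHz > fs/2 = 11.3 MHz, folds to fs − 15.2 MHz = 7.4 MHz.
21.4 MHz > fs/2 = 11.3 MHz, folds to fs − 21.4 MHz = 1.2 MHz.
52.6 MHz and 60.4 MHz both map to 7.4 MHz.

7.4 MHz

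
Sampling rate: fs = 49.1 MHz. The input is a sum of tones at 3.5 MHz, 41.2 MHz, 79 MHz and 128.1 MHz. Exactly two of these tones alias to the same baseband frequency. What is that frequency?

19.2 MHz

fs/2 = 24.55 MHz.
3.5 MHz ≤ fs/2 = 24.55 MHz, passes unchanged.
41.2 MHz > fs/2 = 24.55 MHz, folds to fs − 41.2 MHz = 7.9 MHz.
79 MHz mod fs = 29.9 MHz.
29.9 MHz > fs/2 = 24.55 MHz, folds to fs − 29.9 MHz = 19.2 MHz.
128.1 MHz mod fs = 29.9 MHz.
29.9 MHz > fs/2 = 24.55 MHz, folds to fs − 29.9 MHz = 19.2 MHz.
79 MHz and 128.1 MHz both map to 19.2 MHz.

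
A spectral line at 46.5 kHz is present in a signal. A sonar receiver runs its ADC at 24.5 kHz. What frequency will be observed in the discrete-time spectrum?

46.5 kHz mod fs = 22 kHz.
22 kHz > fs/2 = 12.25 kHz, folds to fs − 22 kHz = 2.5 kHz.

2.5 kHz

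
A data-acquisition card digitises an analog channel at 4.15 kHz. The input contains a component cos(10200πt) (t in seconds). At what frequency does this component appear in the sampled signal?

ω = 10200π rad/s → f = ω/(2π) = 5100 Hz = 5.1 kHz.
5.1 kHz mod fs = 0.95 kHz.
0.95 kHz ≤ fs/2 = 2.075 kHz, appears at 0.95 kHz.

0.95 kHz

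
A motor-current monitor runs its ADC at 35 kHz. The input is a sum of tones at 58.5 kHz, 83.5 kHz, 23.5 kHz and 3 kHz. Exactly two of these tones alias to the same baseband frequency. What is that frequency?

fs/2 = 17.5 kHz.
58.5 kHz mod fs = 23.5 kHz.
23.5 kHz > fs/2 = 17.5 kHz, folds to fs − 23.5 kHz = 11.5 kHz.
83.5 kHz mod fs = 13.5 kHz.
13.5 kHz ≤ fs/2 = 17.5 kHz, appears at 13.5 kHz.
23.5 kHz > fs/2 = 17.5 kHz, folds to fs − 23.5 kHz = 11.5 kHz.
3 kHz ≤ fs/2 = 17.5 kHz, passes unchanged.
23.5 kHz and 58.5 kHz both map to 11.5 kHz.

11.5 kHz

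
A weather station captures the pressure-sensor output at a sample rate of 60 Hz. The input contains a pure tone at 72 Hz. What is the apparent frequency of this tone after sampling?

12 Hz

72 Hz mod fs = 12 Hz.
12 Hz ≤ fs/2 = 30 Hz, appears at 12 Hz.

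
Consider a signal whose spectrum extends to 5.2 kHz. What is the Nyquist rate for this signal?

10.4 kHz

Nyquist rate = 2 × 5.2 kHz = 10.4 kHz.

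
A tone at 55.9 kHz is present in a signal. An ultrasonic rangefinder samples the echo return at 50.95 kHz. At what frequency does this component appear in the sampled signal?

55.9 kHz mod fs = 4.95 kHz.
4.95 kHz ≤ fs/2 = 25.475 kHz, appears at 4.95 kHz.

4.95 kHz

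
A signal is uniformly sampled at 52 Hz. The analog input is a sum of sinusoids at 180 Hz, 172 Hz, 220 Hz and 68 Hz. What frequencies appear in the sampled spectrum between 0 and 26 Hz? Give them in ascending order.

12 Hz, 16 Hz, 24 Hz

fs/2 = 26 Hz.
180 Hz mod fs = 24 Hz.
24 Hz ≤ fs/2 = 26 Hz, appears at 24 Hz.
172 Hz mod fs = 16 Hz.
16 Hz ≤ fs/2 = 26 Hz, appears at 16 Hz.
220 Hz mod fs = 12 Hz.
12 Hz ≤ fs/2 = 26 Hz, appears at 12 Hz.
68 Hz mod fs = 16 Hz.
16 Hz ≤ fs/2 = 26 Hz, appears at 16 Hz.
Distinct values: {12 Hz, 16 Hz, 24 Hz}.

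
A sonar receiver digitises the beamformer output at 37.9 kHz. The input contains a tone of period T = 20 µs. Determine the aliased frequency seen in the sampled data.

T = 20 µs → f = 1/T = 50 kHz.
50 kHz mod fs = 12.1 kHz.
12.1 kHz ≤ fs/2 = 18.95 kHz, appears at 12.1 kHz.

12.1 kHz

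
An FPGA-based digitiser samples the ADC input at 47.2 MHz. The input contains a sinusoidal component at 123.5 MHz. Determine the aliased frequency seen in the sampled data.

123.5 MHz mod fs = 29.1 MHz.
29.1 MHz > fs/2 = 23.6 MHz, folds to fs − 29.1 MHz = 18.1 MHz.

18.1 MHz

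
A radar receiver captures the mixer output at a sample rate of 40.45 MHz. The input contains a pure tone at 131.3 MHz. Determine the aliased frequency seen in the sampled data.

131.3 MHz mod fs = 9.95 MHz.
9.95 MHz ≤ fs/2 = 20.225 MHz, appears at 9.95 MHz.

9.95 MHz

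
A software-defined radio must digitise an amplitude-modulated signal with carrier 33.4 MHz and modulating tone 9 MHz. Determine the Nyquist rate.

AM sidebands sit at fc ± fm = 24.4 MHz and 42.4 MHz.
Highest-frequency component: 42.4 MHz.
Nyquist rate = 2 × 42.4 MHz = 84.8 MHz.

84.8 MHz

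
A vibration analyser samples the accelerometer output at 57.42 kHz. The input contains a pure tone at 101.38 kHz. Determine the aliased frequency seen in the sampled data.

101.38 kHz mod fs = 43.96 kHz.
43.96 kHz > fs/2 = 28.71 kHz, folds to fs − 43.96 kHz = 13.46 kHz.

13.46 kHz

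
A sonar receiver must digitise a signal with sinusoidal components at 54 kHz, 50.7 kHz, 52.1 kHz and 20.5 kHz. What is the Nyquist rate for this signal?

108 kHz

Highest-frequency component: 54 kHz.
Nyquist rate = 2 × 54 kHz = 108 kHz.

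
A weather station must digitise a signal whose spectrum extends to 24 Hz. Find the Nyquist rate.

48 Hz

Nyquist rate = 2 × 24 Hz = 48 Hz.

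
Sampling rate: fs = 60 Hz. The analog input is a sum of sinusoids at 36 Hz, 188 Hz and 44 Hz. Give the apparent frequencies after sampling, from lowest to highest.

fs/2 = 30 Hz.
36 Hz > fs/2 = 30 Hz, folds to fs − 36 Hz = 24 Hz.
188 Hz mod fs = 8 Hz.
8 Hz ≤ fs/2 = 30 Hz, appears at 8 Hz.
44 Hz > fs/2 = 30 Hz, folds to fs − 44 Hz = 16 Hz.
Distinct values: {8 Hz, 16 Hz, 24 Hz}.

8 Hz, 16 Hz, 24 Hz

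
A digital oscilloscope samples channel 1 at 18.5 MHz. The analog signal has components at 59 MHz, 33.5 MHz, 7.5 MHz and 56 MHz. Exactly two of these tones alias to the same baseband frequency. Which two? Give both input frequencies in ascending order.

fs/2 = 9.25 MHz.
59 MHz mod fs = 3.5 MHz.
3.5 MHz ≤ fs/2 = 9.25 MHz, appears at 3.5 MHz.
33.5 MHz mod fs = 15 MHz.
15 MHz > fs/2 = 9.25 MHz, folds to fs − 15 MHz = 3.5 MHz.
7.5 MHz ≤ fs/2 = 9.25 MHz, passes unchanged.
56 MHz mod fs = 0.5 MHz.
0.5 MHz ≤ fs/2 = 9.25 MHz, appears at 0.5 MHz.
33.5 MHz and 59 MHz both map to 3.5 MHz.

33.5 MHz, 59 MHz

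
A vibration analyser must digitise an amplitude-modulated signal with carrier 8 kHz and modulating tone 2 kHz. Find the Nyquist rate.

20 kHz

AM sidebands sit at fc ± fm = 6 kHz and 10 kHz.
Highest-frequency component: 10 kHz.
Nyquist rate = 2 × 10 kHz = 20 kHz.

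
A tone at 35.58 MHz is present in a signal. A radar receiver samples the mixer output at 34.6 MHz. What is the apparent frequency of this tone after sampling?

35.58 MHz mod fs = 0.98 MHz.
0.98 MHz ≤ fs/2 = 17.3 MHz, appears at 0.98 MHz.

0.98 MHz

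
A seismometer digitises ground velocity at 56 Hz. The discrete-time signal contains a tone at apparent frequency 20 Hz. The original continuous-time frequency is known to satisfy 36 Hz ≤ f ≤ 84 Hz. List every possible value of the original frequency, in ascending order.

36 Hz, 76 Hz

Frequencies that alias to 20 Hz are k·fs ± 20 Hz for integer k ≥ 0.
k=0: 20 Hz.
k=1: 36 Hz, 76 Hz.
k=2: 92 Hz, 132 Hz.
Within [36 Hz, 84 Hz]: 36 Hz, 76 Hz.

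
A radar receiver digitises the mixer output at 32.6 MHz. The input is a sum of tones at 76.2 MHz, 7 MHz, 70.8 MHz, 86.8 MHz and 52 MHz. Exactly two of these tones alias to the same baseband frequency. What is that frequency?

11 MHz

fs/2 = 16.3 MHz.
76.2 MHz mod fs = 11 MHz.
11 MHz ≤ fs/2 = 16.3 MHz, appears at 11 MHz.
7 MHz ≤ fs/2 = 16.3 MHz, passes unchanged.
70.8 MHz mod fs = 5.6 MHz.
5.6 MHz ≤ fs/2 = 16.3 MHz, appears at 5.6 MHz.
86.8 MHz mod fs = 21.6 MHz.
21.6 MHz > fs/2 = 16.3 MHz, folds to fs − 21.6 MHz = 11 MHz.
52 MHz mod fs = 19.4 MHz.
19.4 MHz > fs/2 = 16.3 MHz, folds to fs − 19.4 MHz = 13.2 MHz.
76.2 MHz and 86.8 MHz both map to 11 MHz.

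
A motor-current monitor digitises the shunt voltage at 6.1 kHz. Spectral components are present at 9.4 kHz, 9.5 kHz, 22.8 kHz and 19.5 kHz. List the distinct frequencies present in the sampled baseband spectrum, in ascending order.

1.2 kHz, 1.6 kHz, 2.7 kHz, 2.8 kHz

fs/2 = 3.05 kHz.
9.4 kHz mod fs = 3.3 kHz.
3.3 kHz > fs/2 = 3.05 kHz, folds to fs − 3.3 kHz = 2.8 kHz.
9.5 kHz mod fs = 3.4 kHz.
3.4 kHz > fs/2 = 3.05 kHz, folds to fs − 3.4 kHz = 2.7 kHz.
22.8 kHz mod fs = 4.5 kHz.
4.5 kHz > fs/2 = 3.05 kHz, folds to fs − 4.5 kHz = 1.6 kHz.
19.5 kHz mod fs = 1.2 kHz.
1.2 kHz ≤ fs/2 = 3.05 kHz, appears at 1.2 kHz.
Distinct values: {1.2 kHz, 1.6 kHz, 2.7 kHz, 2.8 kHz}.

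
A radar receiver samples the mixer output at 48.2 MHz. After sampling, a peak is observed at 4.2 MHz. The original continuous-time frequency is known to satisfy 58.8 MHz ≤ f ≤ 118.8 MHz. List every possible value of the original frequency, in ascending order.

92.2 MHz, 100.6 MHz

Frequencies that alias to 4.2 MHz are k·fs ± 4.2 MHz for integer k ≥ 0.
k=0: 4.2 MHz.
k=1: 44 MHz, 52.4 MHz.
k=2: 92.2 MHz, 100.6 MHz.
k=3: 140.4 MHz, 148.8 MHz.
Within [58.8 MHz, 118.8 MHz]: 92.2 MHz, 100.6 MHz.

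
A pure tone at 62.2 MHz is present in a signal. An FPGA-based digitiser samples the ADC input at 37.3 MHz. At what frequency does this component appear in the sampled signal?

12.4 MHz

62.2 MHz mod fs = 24.9 MHz.
24.9 MHz > fs/2 = 18.65 MHz, folds to fs − 24.9 MHz = 12.4 MHz.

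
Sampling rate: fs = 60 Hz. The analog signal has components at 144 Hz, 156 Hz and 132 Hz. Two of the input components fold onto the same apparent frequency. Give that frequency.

fs/2 = 30 Hz.
144 Hz mod fs = 24 Hz.
24 Hz ≤ fs/2 = 30 Hz, appears at 24 Hz.
156 Hz mod fs = 36 Hz.
36 Hz > fs/2 = 30 Hz, folds to fs − 36 Hz = 24 Hz.
132 Hz mod fs = 12 Hz.
12 Hz ≤ fs/2 = 30 Hz, appears at 12 Hz.
144 Hz and 156 Hz both map to 24 Hz.

24 Hz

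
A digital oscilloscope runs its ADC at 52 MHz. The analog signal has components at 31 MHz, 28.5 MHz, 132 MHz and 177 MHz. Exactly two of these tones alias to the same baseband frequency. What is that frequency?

fs/2 = 26 MHz.
31 MHz > fs/2 = 26 MHz, folds to fs − 31 MHz = 21 MHz.
28.5 MHz > fs/2 = 26 MHz, folds to fs − 28.5 MHz = 23.5 MHz.
132 MHz mod fs = 28 MHz.
28 MHz > fs/2 = 26 MHz, folds to fs − 28 MHz = 24 MHz.
177 MHz mod fs = 21 MHz.
21 MHz ≤ fs/2 = 26 MHz, appears at 21 MHz.
31 MHz and 177 MHz both map to 21 MHz.

21 MHz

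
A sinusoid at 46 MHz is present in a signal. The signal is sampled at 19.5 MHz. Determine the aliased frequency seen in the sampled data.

46 MHz mod fs = 7 MHz.
7 MHz ≤ fs/2 = 9.75 MHz, appears at 7 MHz.

7 MHz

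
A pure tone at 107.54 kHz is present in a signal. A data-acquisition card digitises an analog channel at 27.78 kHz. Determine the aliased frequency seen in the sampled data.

3.58 kHz

107.54 kHz mod fs = 24.2 kHz.
24.2 kHz > fs/2 = 13.89 kHz, folds to fs − 24.2 kHz = 3.58 kHz.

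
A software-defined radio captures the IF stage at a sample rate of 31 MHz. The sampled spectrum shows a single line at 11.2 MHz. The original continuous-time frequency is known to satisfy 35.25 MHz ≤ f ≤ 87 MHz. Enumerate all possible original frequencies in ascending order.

Frequencies that alias to 11.2 MHz are k·fs ± 11.2 MHz for integer k ≥ 0.
k=0: 11.2 MHz.
k=1: 19.8 MHz, 42.2 MHz.
k=2: 50.8 MHz, 73.2 MHz.
k=3: 81.8 MHz, 104.2 MHz.
k=4: 112.8 MHz, 135.2 MHz.
Within [35.25 MHz, 87 MHz]: 42.2 MHz, 50.8 MHz, 73.2 MHz, 81.8 MHz.

42.2 MHz, 50.8 MHz, 73.2 MHz, 81.8 MHz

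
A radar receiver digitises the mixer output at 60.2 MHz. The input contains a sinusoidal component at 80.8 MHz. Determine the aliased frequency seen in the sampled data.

20.6 MHz

80.8 MHz mod fs = 20.6 MHz.
20.6 MHz ≤ fs/2 = 30.1 MHz, appears at 20.6 MHz.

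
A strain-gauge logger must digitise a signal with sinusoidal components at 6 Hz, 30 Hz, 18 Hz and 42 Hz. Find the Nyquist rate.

Highest-frequency component: 42 Hz.
Nyquist rate = 2 × 42 Hz = 84 Hz.

84 Hz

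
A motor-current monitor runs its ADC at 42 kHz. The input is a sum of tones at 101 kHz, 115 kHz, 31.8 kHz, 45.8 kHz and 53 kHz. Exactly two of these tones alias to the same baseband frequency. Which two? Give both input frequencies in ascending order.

53 kHz, 115 kHz

fs/2 = 21 kHz.
101 kHz mod fs = 17 kHz.
17 kHz ≤ fs/2 = 21 kHz, appears at 17 kHz.
115 kHz mod fs = 31 kHz.
31 kHz > fs/2 = 21 kHz, folds to fs − 31 kHz = 11 kHz.
31.8 kHz > fs/2 = 21 kHz, folds to fs − 31.8 kHz = 10.2 kHz.
45.8 kHz mod fs = 3.8 kHz.
3.8 kHz ≤ fs/2 = 21 kHz, appears at 3.8 kHz.
53 kHz mod fs = 11 kHz.
11 kHz ≤ fs/2 = 21 kHz, appears at 11 kHz.
53 kHz and 115 kHz both map to 11 kHz.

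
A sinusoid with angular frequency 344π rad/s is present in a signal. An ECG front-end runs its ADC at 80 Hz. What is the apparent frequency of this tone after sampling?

12 Hz

ω = 344π rad/s → f = ω/(2π) = 172 Hz.
172 Hz mod fs = 12 Hz.
12 Hz ≤ fs/2 = 40 Hz, appears at 12 Hz.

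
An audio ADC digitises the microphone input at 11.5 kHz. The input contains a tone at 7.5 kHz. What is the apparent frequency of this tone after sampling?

7.5 kHz > fs/2 = 5.75 kHz, folds to fs − 7.5 kHz = 4 kHz.

4 kHz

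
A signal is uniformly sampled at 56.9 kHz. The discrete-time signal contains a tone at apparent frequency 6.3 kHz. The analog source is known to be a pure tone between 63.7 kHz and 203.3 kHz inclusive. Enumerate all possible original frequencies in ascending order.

107.5 kHz, 120.1 kHz, 164.4 kHz, 177 kHz

Frequencies that alias to 6.3 kHz are k·fs ± 6.3 kHz for integer k ≥ 0.
k=0: 6.3 kHz.
k=1: 50.6 kHz, 63.2 kHz.
k=2: 107.5 kHz, 120.1 kHz.
k=3: 164.4 kHz, 177 kHz.
k=4: 221.3 kHz, 233.9 kHz.
Within [63.7 kHz, 203.3 kHz]: 107.5 kHz, 120.1 kHz, 164.4 kHz, 177 kHz.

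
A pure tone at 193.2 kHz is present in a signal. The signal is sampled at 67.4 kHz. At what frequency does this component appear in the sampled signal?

193.2 kHz mod fs = 58.4 kHz.
58.4 kHz > fs/2 = 33.7 kHz, folds to fs − 58.4 kHz = 9 kHz.

9 kHz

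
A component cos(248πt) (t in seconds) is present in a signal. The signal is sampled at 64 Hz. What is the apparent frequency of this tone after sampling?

4 Hz

ω = 248π rad/s → f = ω/(2π) = 124 Hz.
124 Hz mod fs = 60 Hz.
60 Hz > fs/2 = 32 Hz, folds to fs − 60 Hz = 4 Hz.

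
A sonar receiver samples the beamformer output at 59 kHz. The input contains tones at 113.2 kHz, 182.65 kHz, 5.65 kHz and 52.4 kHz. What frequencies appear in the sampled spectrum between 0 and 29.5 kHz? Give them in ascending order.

4.8 kHz, 5.65 kHz, 6.6 kHz

fs/2 = 29.5 kHz.
113.2 kHz mod fs = 54.2 kHz.
54.2 kHz > fs/2 = 29.5 kHz, folds to fs − 54.2 kHz = 4.8 kHz.
182.65 kHz mod fs = 5.65 kHz.
5.65 kHz ≤ fs/2 = 29.5 kHz, appears at 5.65 kHz.
5.65 kHz ≤ fs/2 = 29.5 kHz, passes unchanged.
52.4 kHz > fs/2 = 29.5 kHz, folds to fs − 52.4 kHz = 6.6 kHz.
Distinct values: {4.8 kHz, 5.65 kHz, 6.6 kHz}.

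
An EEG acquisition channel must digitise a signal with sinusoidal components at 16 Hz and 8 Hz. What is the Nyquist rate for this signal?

Highest-frequency component: 16 Hz.
Nyquist rate = 2 × 16 Hz = 32 Hz.

32 Hz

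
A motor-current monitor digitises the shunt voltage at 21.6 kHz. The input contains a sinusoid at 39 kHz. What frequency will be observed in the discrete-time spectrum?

39 kHz mod fs = 17.4 kHz.
17.4 kHz > fs/2 = 10.8 kHz, folds to fs − 17.4 kHz = 4.2 kHz.

4.2 kHz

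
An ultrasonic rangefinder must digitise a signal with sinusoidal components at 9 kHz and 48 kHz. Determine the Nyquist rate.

Highest-frequency component: 48 kHz.
Nyquist rate = 2 × 48 kHz = 96 kHz.

96 kHz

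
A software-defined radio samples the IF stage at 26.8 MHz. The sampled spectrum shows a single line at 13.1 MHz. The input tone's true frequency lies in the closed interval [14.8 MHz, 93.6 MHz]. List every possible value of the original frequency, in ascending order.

39.9 MHz, 40.5 MHz, 66.7 MHz, 67.3 MHz, 93.5 MHz

Frequencies that alias to 13.1 MHz are k·fs ± 13.1 MHz for integer k ≥ 0.
k=0: 13.1 MHz.
k=1: 13.7 MHz, 39.9 MHz.
k=2: 40.5 MHz, 66.7 MHz.
k=3: 67.3 MHz, 93.5 MHz.
k=4: 94.1 MHz, 120.3 MHz.
Within [14.8 MHz, 93.6 MHz]: 39.9 MHz, 40.5 MHz, 66.7 MHz, 67.3 MHz, 93.5 MHz.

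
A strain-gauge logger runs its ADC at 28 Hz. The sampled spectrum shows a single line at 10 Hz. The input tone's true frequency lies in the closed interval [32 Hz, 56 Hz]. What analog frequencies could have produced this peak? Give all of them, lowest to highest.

Frequencies that alias to 10 Hz are k·fs ± 10 Hz for integer k ≥ 0.
k=0: 10 Hz.
k=1: 18 Hz, 38 Hz.
k=2: 46 Hz, 66 Hz.
k=3: 74 Hz, 94 Hz.
Within [32 Hz, 56 Hz]: 38 Hz, 46 Hz.

38 Hz, 46 Hz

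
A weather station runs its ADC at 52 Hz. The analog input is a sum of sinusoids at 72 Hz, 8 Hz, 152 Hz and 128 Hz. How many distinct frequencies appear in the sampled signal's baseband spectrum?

fs/2 = 26 Hz.
72 Hz mod fs = 20 Hz.
20 Hz ≤ fs/2 = 26 Hz, appears at 20 Hz.
8 Hz ≤ fs/2 = 26 Hz, passes unchanged.
152 Hz mod fs = 48 Hz.
48 Hz > fs/2 = 26 Hz, folds to fs − 48 Hz = 4 Hz.
128 Hz mod fs = 24 Hz.
24 Hz ≤ fs/2 = 26 Hz, appears at 24 Hz.
Distinct values: {4 Hz, 8 Hz, 20 Hz, 24 Hz} → 4.

4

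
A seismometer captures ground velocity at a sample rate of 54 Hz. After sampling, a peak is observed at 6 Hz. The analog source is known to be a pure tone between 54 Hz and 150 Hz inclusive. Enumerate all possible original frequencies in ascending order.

Frequencies that alias to 6 Hz are k·fs ± 6 Hz for integer k ≥ 0.
k=0: 6 Hz.
k=1: 48 Hz, 60 Hz.
k=2: 102 Hz, 114 Hz.
k=3: 156 Hz, 168 Hz.
Within [54 Hz, 150 Hz]: 60 Hz, 102 Hz, 114 Hz.

60 Hz, 102 Hz, 114 Hz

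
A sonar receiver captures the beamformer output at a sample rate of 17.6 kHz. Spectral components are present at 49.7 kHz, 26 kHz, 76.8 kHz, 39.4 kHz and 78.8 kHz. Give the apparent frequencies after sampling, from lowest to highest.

3.1 kHz, 4.2 kHz, 6.4 kHz, 8.4 kHz

fs/2 = 8.8 kHz.
49.7 kHz mod fs = 14.5 kHz.
14.5 kHz > fs/2 = 8.8 kHz, folds to fs − 14.5 kHz = 3.1 kHz.
26 kHz mod fs = 8.4 kHz.
8.4 kHz ≤ fs/2 = 8.8 kHz, appears at 8.4 kHz.
76.8 kHz mod fs = 6.4 kHz.
6.4 kHz ≤ fs/2 = 8.8 kHz, appears at 6.4 kHz.
39.4 kHz mod fs = 4.2 kHz.
4.2 kHz ≤ fs/2 = 8.8 kHz, appears at 4.2 kHz.
78.8 kHz mod fs = 8.4 kHz.
8.4 kHz ≤ fs/2 = 8.8 kHz, appears at 8.4 kHz.
Distinct values: {3.1 kHz, 4.2 kHz, 6.4 kHz, 8.4 kHz}.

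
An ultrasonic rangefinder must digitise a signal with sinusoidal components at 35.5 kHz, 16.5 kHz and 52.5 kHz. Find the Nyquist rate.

Highest-frequency component: 52.5 kHz.
Nyquist rate = 2 × 52.5 kHz = 105 kHz.

105 kHz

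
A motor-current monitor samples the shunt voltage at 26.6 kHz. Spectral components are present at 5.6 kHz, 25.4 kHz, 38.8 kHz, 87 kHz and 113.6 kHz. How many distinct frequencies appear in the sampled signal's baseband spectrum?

4

fs/2 = 13.3 kHz.
5.6 kHz ≤ fs/2 = 13.3 kHz, passes unchanged.
25.4 kHz > fs/2 = 13.3 kHz, folds to fs − 25.4 kHz = 1.2 kHz.
38.8 kHz mod fs = 12.2 kHz.
12.2 kHz ≤ fs/2 = 13.3 kHz, appears at 12.2 kHz.
87 kHz mod fs = 7.2 kHz.
7.2 kHz ≤ fs/2 = 13.3 kHz, appears at 7.2 kHz.
113.6 kHz mod fs = 7.2 kHz.
7.2 kHz ≤ fs/2 = 13.3 kHz, appears at 7.2 kHz.
Distinct values: {1.2 kHz, 5.6 kHz, 7.2 kHz, 12.2 kHz} → 4.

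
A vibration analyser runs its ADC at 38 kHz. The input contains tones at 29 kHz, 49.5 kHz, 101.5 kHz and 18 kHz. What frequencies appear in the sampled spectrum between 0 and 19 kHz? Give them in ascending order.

9 kHz, 11.5 kHz, 12.5 kHz, 18 kHz

fs/2 = 19 kHz.
29 kHz > fs/2 = 19 kHz, folds to fs − 29 kHz = 9 kHz.
49.5 kHz mod fs = 11.5 kHz.
11.5 kHz ≤ fs/2 = 19 kHz, appears at 11.5 kHz.
101.5 kHz mod fs = 25.5 kHz.
25.5 kHz > fs/2 = 19 kHz, folds to fs − 25.5 kHz = 12.5 kHz.
18 kHz ≤ fs/2 = 19 kHz, passes unchanged.
Distinct values: {9 kHz, 11.5 kHz, 12.5 kHz, 18 kHz}.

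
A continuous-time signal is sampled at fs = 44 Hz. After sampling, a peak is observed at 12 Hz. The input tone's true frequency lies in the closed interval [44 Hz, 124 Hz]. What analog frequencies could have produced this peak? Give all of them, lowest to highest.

56 Hz, 76 Hz, 100 Hz, 120 Hz

Frequencies that alias to 12 Hz are k·fs ± 12 Hz for integer k ≥ 0.
k=0: 12 Hz.
k=1: 32 Hz, 56 Hz.
k=2: 76 Hz, 100 Hz.
k=3: 120 Hz, 144 Hz.
k=4: 164 Hz, 188 Hz.
Within [44 Hz, 124 Hz]: 56 Hz, 76 Hz, 100 Hz, 120 Hz.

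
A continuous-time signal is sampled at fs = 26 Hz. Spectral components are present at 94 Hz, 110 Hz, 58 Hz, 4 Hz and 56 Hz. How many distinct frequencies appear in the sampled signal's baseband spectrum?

fs/2 = 13 Hz.
94 Hz mod fs = 16 Hz.
16 Hz > fs/2 = 13 Hz, folds to fs − 16 Hz = 10 Hz.
110 Hz mod fs = 6 Hz.
6 Hz ≤ fs/2 = 13 Hz, appears at 6 Hz.
58 Hz mod fs = 6 Hz.
6 Hz ≤ fs/2 = 13 Hz, appears at 6 Hz.
4 Hz ≤ fs/2 = 13 Hz, passes unchanged.
56 Hz mod fs = 4 Hz.
4 Hz ≤ fs/2 = 13 Hz, appears at 4 Hz.
Distinct values: {4 Hz, 6 Hz, 10 Hz} → 3.

3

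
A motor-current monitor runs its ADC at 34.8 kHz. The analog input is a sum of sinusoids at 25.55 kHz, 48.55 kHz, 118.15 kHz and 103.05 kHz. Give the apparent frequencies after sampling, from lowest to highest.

1.35 kHz, 9.25 kHz, 13.75 kHz

fs/2 = 17.4 kHz.
25.55 kHz > fs/2 = 17.4 kHz, folds to fs − 25.55 kHz = 9.25 kHz.
48.55 kHz mod fs = 13.75 kHz.
13.75 kHz ≤ fs/2 = 17.4 kHz, appears at 13.75 kHz.
118.15 kHz mod fs = 13.75 kHz.
13.75 kHz ≤ fs/2 = 17.4 kHz, appears at 13.75 kHz.
103.05 kHz mod fs = 33.45 kHz.
33.45 kHz > fs/2 = 17.4 kHz, folds to fs − 33.45 kHz = 1.35 kHz.
Distinct values: {1.35 kHz, 9.25 kHz, 13.75 kHz}.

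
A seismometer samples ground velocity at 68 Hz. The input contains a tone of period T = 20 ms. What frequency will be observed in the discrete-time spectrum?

18 Hz

T = 20 ms → f = 1/T = 50 Hz.
50 Hz > fs/2 = 34 Hz, folds to fs − 50 Hz = 18 Hz.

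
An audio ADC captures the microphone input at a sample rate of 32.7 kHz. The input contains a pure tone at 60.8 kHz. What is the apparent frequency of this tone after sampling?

60.8 kHz mod fs = 28.1 kHz.
28.1 kHz > fs/2 = 16.35 kHz, folds to fs − 28.1 kHz = 4.6 kHz.

4.6 kHz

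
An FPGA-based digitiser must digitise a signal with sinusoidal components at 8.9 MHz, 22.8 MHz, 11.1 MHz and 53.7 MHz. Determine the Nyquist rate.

107.4 MHz

Highest-frequency component: 53.7 MHz.
Nyquist rate = 2 × 53.7 MHz = 107.4 MHz.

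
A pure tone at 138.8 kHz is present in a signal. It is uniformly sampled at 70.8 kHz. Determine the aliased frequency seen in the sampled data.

2.8 kHz

138.8 kHz mod fs = 68 kHz.
68 kHz > fs/2 = 35.4 kHz, folds to fs − 68 kHz = 2.8 kHz.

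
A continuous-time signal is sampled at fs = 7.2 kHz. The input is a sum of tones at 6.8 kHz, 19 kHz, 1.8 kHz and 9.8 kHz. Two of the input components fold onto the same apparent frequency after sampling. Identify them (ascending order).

fs/2 = 3.6 kHz.
6.8 kHz > fs/2 = 3.6 kHz, folds to fs − 6.8 kHz = 0.4 kHz.
19 kHz mod fs = 4.6 kHz.
4.6 kHz > fs/2 = 3.6 kHz, folds to fs − 4.6 kHz = 2.6 kHz.
1.8 kHz ≤ fs/2 = 3.6 kHz, passes unchanged.
9.8 kHz mod fs = 2.6 kHz.
2.6 kHz ≤ fs/2 = 3.6 kHz, appears at 2.6 kHz.
9.8 kHz and 19 kHz both map to 2.6 kHz.

9.8 kHz, 19 kHz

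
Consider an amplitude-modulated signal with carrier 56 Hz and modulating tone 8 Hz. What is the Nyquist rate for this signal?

AM sidebands sit at fc ± fm = 48 Hz and 64 Hz.
Highest-frequency component: 64 Hz.
Nyquist rate = 2 × 64 Hz = 128 Hz.

128 Hz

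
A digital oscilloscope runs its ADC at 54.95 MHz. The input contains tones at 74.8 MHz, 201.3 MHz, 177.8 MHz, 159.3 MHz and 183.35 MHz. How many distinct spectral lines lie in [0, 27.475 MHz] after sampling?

fs/2 = 27.475 MHz.
74.8 MHz mod fs = 19.85 MHz.
19.85 MHz ≤ fs/2 = 27.475 MHz, appears at 19.85 MHz.
201.3 MHz mod fs = 36.45 MHz.
36.45 MHz > fs/2 = 27.475 MHz, folds to fs − 36.45 MHz = 18.5 MHz.
177.8 MHz mod fs = 12.95 MHz.
12.95 MHz ≤ fs/2 = 27.475 MHz, appears at 12.95 MHz.
159.3 MHz mod fs = 49.4 MHz.
49.4 MHz > fs/2 = 27.475 MHz, folds to fs − 49.4 MHz = 5.55 MHz.
183.35 MHz mod fs = 18.5 MHz.
18.5 MHz ≤ fs/2 = 27.475 MHz, appears at 18.5 MHz.
Distinct values: {5.55 MHz, 12.95 MHz, 18.5 MHz, 19.85 MHz} → 4.

4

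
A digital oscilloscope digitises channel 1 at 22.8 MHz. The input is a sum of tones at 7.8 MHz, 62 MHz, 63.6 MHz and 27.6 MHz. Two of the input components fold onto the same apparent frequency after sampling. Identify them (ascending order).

fs/2 = 11.4 MHz.
7.8 MHz ≤ fs/2 = 11.4 MHz, passes unchanged.
62 MHz mod fs = 16.4 MHz.
16.4 MHz > fs/2 = 11.4 MHz, folds to fs − 16.4 MHz = 6.4 MHz.
63.6 MHz mod fs = 18 MHz.
18 MHz > fs/2 = 11.4 MHz, folds to fs − 18 MHz = 4.8 MHz.
27.6 MHz mod fs = 4.8 MHz.
4.8 MHz ≤ fs/2 = 11.4 MHz, appears at 4.8 MHz.
27.6 MHz and 63.6 MHz both map to 4.8 MHz.

27.6 MHz, 63.6 MHz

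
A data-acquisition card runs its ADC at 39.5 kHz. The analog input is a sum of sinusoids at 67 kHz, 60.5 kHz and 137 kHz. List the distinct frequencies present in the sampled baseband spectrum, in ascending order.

12 kHz, 18.5 kHz

fs/2 = 19.75 kHz.
67 kHz mod fs = 27.5 kHz.
27.5 kHz > fs/2 = 19.75 kHz, folds to fs − 27.5 kHz = 12 kHz.
60.5 kHz mod fs = 21 kHz.
21 kHz > fs/2 = 19.75 kHz, folds to fs − 21 kHz = 18.5 kHz.
137 kHz mod fs = 18.5 kHz.
18.5 kHz ≤ fs/2 = 19.75 kHz, appears at 18.5 kHz.
Distinct values: {12 kHz, 18.5 kHz}.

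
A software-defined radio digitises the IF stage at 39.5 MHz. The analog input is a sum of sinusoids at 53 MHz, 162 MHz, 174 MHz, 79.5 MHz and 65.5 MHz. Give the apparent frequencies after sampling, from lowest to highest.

fs/2 = 19.75 MHz.
53 MHz mod fs = 13.5 MHz.
13.5 MHz ≤ fs/2 = 19.75 MHz, appears at 13.5 MHz.
162 MHz mod fs = 4 MHz.
4 MHz ≤ fs/2 = 19.75 MHz, appears at 4 MHz.
174 MHz mod fs = 16 MHz.
16 MHz ≤ fs/2 = 19.75 MHz, appears at 16 MHz.
79.5 MHz mod fs = 0.5 MHz.
0.5 MHz ≤ fs/2 = 19.75 MHz, appears at 0.5 MHz.
65.5 MHz mod fs = 26 MHz.
26 MHz > fs/2 = 19.75 MHz, folds to fs − 26 MHz = 13.5 MHz.
Distinct values: {0.5 MHz, 4 MHz, 13.5 MHz, 16 MHz}.

0.5 MHz, 4 MHz, 13.5 MHz, 16 MHz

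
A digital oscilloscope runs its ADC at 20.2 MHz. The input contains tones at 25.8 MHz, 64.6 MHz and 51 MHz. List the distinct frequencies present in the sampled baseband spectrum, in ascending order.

4 MHz, 5.6 MHz, 9.6 MHz

fs/2 = 10.1 MHz.
25.8 MHz mod fs = 5.6 MHz.
5.6 MHz ≤ fs/2 = 10.1 MHz, appears at 5.6 MHz.
64.6 MHz mod fs = 4 MHz.
4 MHz ≤ fs/2 = 10.1 MHz, appears at 4 MHz.
51 MHz mod fs = 10.6 MHz.
10.6 MHz > fs/2 = 10.1 MHz, folds to fs − 10.6 MHz = 9.6 MHz.
Distinct values: {4 MHz, 5.6 MHz, 9.6 MHz}.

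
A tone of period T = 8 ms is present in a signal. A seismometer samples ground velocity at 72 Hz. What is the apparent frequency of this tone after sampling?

19 Hz

T = 8 ms → f = 1/T = 125 Hz.
125 Hz mod fs = 53 Hz.
53 Hz > fs/2 = 36 Hz, folds to fs − 53 Hz = 19 Hz.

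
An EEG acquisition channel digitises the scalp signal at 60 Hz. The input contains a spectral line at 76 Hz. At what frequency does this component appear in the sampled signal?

16 Hz

76 Hz mod fs = 16 Hz.
16 Hz ≤ fs/2 = 30 Hz, appears at 16 Hz.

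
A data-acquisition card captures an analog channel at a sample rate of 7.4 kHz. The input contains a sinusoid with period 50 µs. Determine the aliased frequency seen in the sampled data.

T = 50 µs → f = 1/T = 20 kHz.
20 kHz mod fs = 5.2 kHz.
5.2 kHz > fs/2 = 3.7 kHz, folds to fs − 5.2 kHz = 2.2 kHz.

2.2 kHz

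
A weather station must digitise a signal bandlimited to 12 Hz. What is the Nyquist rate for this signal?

Nyquist rate = 2 × 12 Hz = 24 Hz.

24 Hz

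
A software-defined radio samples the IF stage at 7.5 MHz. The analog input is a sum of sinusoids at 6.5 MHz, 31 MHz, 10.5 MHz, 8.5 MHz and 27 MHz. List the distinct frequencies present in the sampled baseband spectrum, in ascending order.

fs/2 = 3.75 MHz.
6.5 MHz > fs/2 = 3.75 MHz, folds to fs − 6.5 MHz = 1 MHz.
31 MHz mod fs = 1 MHz.
1 MHz ≤ fs/2 = 3.75 MHz, appears at 1 MHz.
10.5 MHz mod fs = 3 MHz.
3 MHz ≤ fs/2 = 3.75 MHz, appears at 3 MHz.
8.5 MHz mod fs = 1 MHz.
1 MHz ≤ fs/2 = 3.75 MHz, appears at 1 MHz.
27 MHz mod fs = 4.5 MHz.
4.5 MHz > fs/2 = 3.75 MHz, folds to fs − 4.5 MHz = 3 MHz.
Distinct values: {1 MHz, 3 MHz}.

1 MHz, 3 MHz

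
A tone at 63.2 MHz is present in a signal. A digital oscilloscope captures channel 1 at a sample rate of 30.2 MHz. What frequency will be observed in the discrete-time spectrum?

63.2 MHz mod fs = 2.8 MHz.
2.8 MHz ≤ fs/2 = 15.1 MHz, appears at 2.8 MHz.

2.8 MHz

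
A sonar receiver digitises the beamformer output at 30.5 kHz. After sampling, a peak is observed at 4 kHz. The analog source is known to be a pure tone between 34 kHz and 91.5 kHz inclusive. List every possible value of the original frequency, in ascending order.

34.5 kHz, 57 kHz, 65 kHz, 87.5 kHz

Frequencies that alias to 4 kHz are k·fs ± 4 kHz for integer k ≥ 0.
k=0: 4 kHz.
k=1: 26.5 kHz, 34.5 kHz.
k=2: 57 kHz, 65 kHz.
k=3: 87.5 kHz, 95.5 kHz.
k=4: 118 kHz, 126 kHz.
Within [34 kHz, 91.5 kHz]: 34.5 kHz, 57 kHz, 65 kHz, 87.5 kHz.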